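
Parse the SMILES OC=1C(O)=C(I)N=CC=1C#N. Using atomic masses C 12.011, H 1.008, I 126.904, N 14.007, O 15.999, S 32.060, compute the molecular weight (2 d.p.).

262.01 g/mol

First, the molecular formula is C6H3IN2O2 (counting implicit H from valence).
  C: 6 × 12.011 = 72.066
  H: 3 × 1.008 = 3.024
  I: 1 × 126.904 = 126.904
  N: 2 × 14.007 = 28.014
  O: 2 × 15.999 = 31.998
Sum: 6×12.011 + 3×1.008 + 1×126.904 + 2×14.007 + 2×15.999 = 262.006 → 262.01 g/mol.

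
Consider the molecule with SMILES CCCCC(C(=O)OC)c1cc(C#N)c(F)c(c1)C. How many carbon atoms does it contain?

15

Count every carbon token in the SMILES (each C, including those in ring-closure positions and inside branches).
Carbon count: 15.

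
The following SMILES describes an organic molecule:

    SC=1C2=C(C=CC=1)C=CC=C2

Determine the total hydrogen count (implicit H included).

Walk through each heavy atom and fill implicit hydrogens from standard valence (C 4, N 3, O 2, S 2, halogen 1):
  atom 1: S, bond orders sum to 1 (valence 2) → 1 H
  atom 2: C, bond orders sum to 4 (valence 4) → 0 H
  atom 3: C, bond orders sum to 4 (valence 4) → 0 H
  atom 4: C, bond orders sum to 4 (valence 4) → 0 H
  atom 5: C, bond orders sum to 3 (valence 4) → 1 H
  atom 6: C, bond orders sum to 3 (valence 4) → 1 H
  atom 7: C, bond orders sum to 3 (valence 4) → 1 H
  atom 8: C, bond orders sum to 3 (valence 4) → 1 H
  atom 9: C, bond orders sum to 3 (valence 4) → 1 H
  atom 10: C, bond orders sum to 3 (valence 4) → 1 H
  atom 11: C, bond orders sum to 3 (valence 4) → 1 H
Total hydrogens: 8.

8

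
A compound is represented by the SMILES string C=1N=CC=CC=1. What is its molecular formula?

C5H5N

Walk through each heavy atom and fill implicit hydrogens from standard valence (C 4, N 3, O 2, S 2, halogen 1):
  atom 1: C, bond orders sum to 3 (valence 4) → 1 H
  atom 2: N, bond orders sum to 3 (valence 3) → 0 H
  atom 3: C, bond orders sum to 3 (valence 4) → 1 H
  atom 4: C, bond orders sum to 3 (valence 4) → 1 H
  atom 5: C, bond orders sum to 3 (valence 4) → 1 H
  atom 6: C, bond orders sum to 3 (valence 4) → 1 H
Totals → C:5, H:5, N:1.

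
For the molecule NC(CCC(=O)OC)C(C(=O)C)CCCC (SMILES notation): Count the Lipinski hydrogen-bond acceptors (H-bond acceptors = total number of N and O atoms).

4

N atoms: 1; O atoms: 3.
Lipinski HBA = 1 + 3 = 4.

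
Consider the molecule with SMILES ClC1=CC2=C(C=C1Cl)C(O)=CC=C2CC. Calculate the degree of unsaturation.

7

Molecular formula: C12H10Cl2O.
DoU = (2C + 2 + N − H − X) / 2, where X is the halogen count and O/S are ignored.
    = (2·12 + 2 + 0 − 10 − 2) / 2 = 14 / 2 = 7.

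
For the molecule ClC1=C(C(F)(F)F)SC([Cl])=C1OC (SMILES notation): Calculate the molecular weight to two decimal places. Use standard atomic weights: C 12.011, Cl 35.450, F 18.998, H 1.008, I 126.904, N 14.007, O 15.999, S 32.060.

First, the molecular formula is C6H3Cl2F3OS (counting implicit H from valence).
  C: 6 × 12.011 = 72.066
  Cl: 2 × 35.450 = 70.900
  F: 3 × 18.998 = 56.994
  H: 3 × 1.008 = 3.024
  O: 1 × 15.999 = 15.999
  S: 1 × 32.060 = 32.060
Sum: 6×12.011 + 2×35.450 + 3×18.998 + 3×1.008 + 1×15.999 + 1×32.060 = 251.043 → 251.04 g/mol.

251.04 g/mol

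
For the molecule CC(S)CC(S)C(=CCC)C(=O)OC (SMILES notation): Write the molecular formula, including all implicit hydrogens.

C10H18O2S2

Walk through each heavy atom and fill implicit hydrogens from standard valence (C 4, N 3, O 2, S 2, halogen 1):
  atom 1: C, bond orders sum to 1 (valence 4) → 3 H
  atom 2: C, bond orders sum to 3 (valence 4) → 1 H
  atom 3: S, bond orders sum to 1 (valence 2) → 1 H
  atom 4: C, bond orders sum to 2 (valence 4) → 2 H
  atom 5: C, bond orders sum to 3 (valence 4) → 1 H
  atom 6: S, bond orders sum to 1 (valence 2) → 1 H
  atom 7: C, bond orders sum to 4 (valence 4) → 0 H
  atom 8: C, bond orders sum to 3 (valence 4) → 1 H
  atom 9: C, bond orders sum to 2 (valence 4) → 2 H
  atom 10: C, bond orders sum to 1 (valence 4) → 3 H
  atom 11: C, bond orders sum to 4 (valence 4) → 0 H
  atom 12: O, bond orders sum to 2 (valence 2) → 0 H
  atom 13: O, bond orders sum to 2 (valence 2) → 0 H
  atom 14: C, bond orders sum to 1 (valence 4) → 3 H
Totals → C:10, H:18, O:2, S:2.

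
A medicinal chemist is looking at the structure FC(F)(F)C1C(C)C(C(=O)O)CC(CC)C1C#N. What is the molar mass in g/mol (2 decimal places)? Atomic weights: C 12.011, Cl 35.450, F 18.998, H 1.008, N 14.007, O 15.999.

263.26 g/mol

First, the molecular formula is C12H16F3NO2 (counting implicit H from valence).
  C: 12 × 12.011 = 144.132
  F: 3 × 18.998 = 56.994
  H: 16 × 1.008 = 16.128
  N: 1 × 14.007 = 14.007
  O: 2 × 15.999 = 31.998
Sum: 12×12.011 + 3×18.998 + 16×1.008 + 1×14.007 + 2×15.999 = 263.259 → 263.26 g/mol.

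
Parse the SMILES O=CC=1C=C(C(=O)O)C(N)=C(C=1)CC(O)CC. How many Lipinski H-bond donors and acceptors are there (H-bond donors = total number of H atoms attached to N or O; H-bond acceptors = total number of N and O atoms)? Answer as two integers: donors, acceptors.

4, 5

Donors: find every N or O and count the H atoms it carries.
  atom 1 (O): bond orders sum to 2 → 0 H
  atom 7 (O): bond orders sum to 2 → 0 H
  atom 8 (O): bond orders sum to 1 → 1 H
  atom 10 (N): bond orders sum to 1 → 2 H
  atom 15 (O): bond orders sum to 1 → 1 H
Lipinski HBD = 4.
Acceptors: N atoms = 1, O atoms = 4 → HBA = 5.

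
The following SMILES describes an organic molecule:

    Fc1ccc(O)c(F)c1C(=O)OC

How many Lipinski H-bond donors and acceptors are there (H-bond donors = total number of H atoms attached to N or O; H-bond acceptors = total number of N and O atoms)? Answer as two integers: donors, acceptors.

1, 3

Donors: find every N or O and count the H atoms it carries.
  atom 6 (O): bond orders sum to 1 → 1 H
  atom 11 (O): bond orders sum to 2 → 0 H
  atom 12 (O): bond orders sum to 2 → 0 H
Lipinski HBD = 1.
Acceptors: N atoms = 0, O atoms = 3 → HBA = 3.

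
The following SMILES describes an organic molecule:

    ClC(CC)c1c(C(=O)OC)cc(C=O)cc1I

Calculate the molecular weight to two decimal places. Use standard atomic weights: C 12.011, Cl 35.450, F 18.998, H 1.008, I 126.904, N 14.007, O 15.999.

First, the molecular formula is C12H12ClIO3 (counting implicit H from valence).
  C: 12 × 12.011 = 144.132
  Cl: 1 × 35.450 = 35.450
  H: 12 × 1.008 = 12.096
  I: 1 × 126.904 = 126.904
  O: 3 × 15.999 = 47.997
Sum: 12×12.011 + 1×35.450 + 12×1.008 + 1×126.904 + 3×15.999 = 366.579 → 366.58 g/mol.

366.58 g/mol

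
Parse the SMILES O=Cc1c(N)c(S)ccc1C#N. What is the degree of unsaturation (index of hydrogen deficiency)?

7

Molecular formula: C8H6N2OS.
DoU = (2C + 2 + N − H − X) / 2, where X is the halogen count and O/S are ignored.
    = (2·8 + 2 + 2 − 6 − 0) / 2 = 14 / 2 = 7.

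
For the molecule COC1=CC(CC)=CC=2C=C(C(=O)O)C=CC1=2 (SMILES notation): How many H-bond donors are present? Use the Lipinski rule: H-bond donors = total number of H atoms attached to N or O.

1

Donors: find every N or O and count the H atoms it carries.
  atom 2 (O): bond orders sum to 2 → 0 H
  atom 13 (O): bond orders sum to 2 → 0 H
  atom 14 (O): bond orders sum to 1 → 1 H
Lipinski HBD = 1.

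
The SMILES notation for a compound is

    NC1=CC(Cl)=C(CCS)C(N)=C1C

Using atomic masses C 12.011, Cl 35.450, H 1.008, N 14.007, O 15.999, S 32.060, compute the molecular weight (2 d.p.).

First, the molecular formula is C9H13ClN2S (counting implicit H from valence).
  C: 9 × 12.011 = 108.099
  Cl: 1 × 35.450 = 35.450
  H: 13 × 1.008 = 13.104
  N: 2 × 14.007 = 28.014
  S: 1 × 32.060 = 32.060
Sum: 9×12.011 + 1×35.450 + 13×1.008 + 2×14.007 + 1×32.060 = 216.727 → 216.73 g/mol.

216.73 g/mol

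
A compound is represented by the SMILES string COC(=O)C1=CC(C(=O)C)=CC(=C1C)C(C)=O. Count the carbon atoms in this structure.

Count every carbon token in the SMILES (each C, including those in ring-closure positions and inside branches).
Carbon count: 13.

13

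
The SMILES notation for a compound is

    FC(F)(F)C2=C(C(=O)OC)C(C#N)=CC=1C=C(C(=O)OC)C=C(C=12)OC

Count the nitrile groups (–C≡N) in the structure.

1

The nitrile motif appears at heavy-atom position 12 in the SMILES.
Other groups present: 2 ester, 1 ether.
Nitrile count: 1.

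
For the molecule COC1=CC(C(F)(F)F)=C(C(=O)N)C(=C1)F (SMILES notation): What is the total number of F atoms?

4

Scan the SMILES for F atoms (remember two-letter symbols like Cl and Br are single atoms).
Fluorine count: 4.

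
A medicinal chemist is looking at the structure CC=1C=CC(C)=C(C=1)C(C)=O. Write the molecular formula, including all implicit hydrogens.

C10H12O

Walk through each heavy atom and fill implicit hydrogens from standard valence (C 4, N 3, O 2, S 2, halogen 1):
  atom 1: C, bond orders sum to 1 (valence 4) → 3 H
  atom 2: C, bond orders sum to 4 (valence 4) → 0 H
  atom 3: C, bond orders sum to 3 (valence 4) → 1 H
  atom 4: C, bond orders sum to 3 (valence 4) → 1 H
  atom 5: C, bond orders sum to 4 (valence 4) → 0 H
  atom 6: C, bond orders sum to 1 (valence 4) → 3 H
  atom 7: C, bond orders sum to 4 (valence 4) → 0 H
  atom 8: C, bond orders sum to 3 (valence 4) → 1 H
  atom 9: C, bond orders sum to 4 (valence 4) → 0 H
  atom 10: C, bond orders sum to 1 (valence 4) → 3 H
  atom 11: O, bond orders sum to 2 (valence 2) → 0 H
Totals → C:10, H:12, O:1.
In Hill order: C10H12O.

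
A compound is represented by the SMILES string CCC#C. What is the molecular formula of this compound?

C4H6

Walk through each heavy atom and fill implicit hydrogens from standard valence (C 4, N 3, O 2, S 2, halogen 1):
  atom 1: C, bond orders sum to 1 (valence 4) → 3 H
  atom 2: C, bond orders sum to 2 (valence 4) → 2 H
  atom 3: C, bond orders sum to 4 (valence 4) → 0 H
  atom 4: C, bond orders sum to 3 (valence 4) → 1 H
Totals → C:4, H:6.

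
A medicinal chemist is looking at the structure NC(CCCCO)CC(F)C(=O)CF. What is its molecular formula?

Walk through each heavy atom and fill implicit hydrogens from standard valence (C 4, N 3, O 2, S 2, halogen 1):
  atom 1: N, bond orders sum to 1 (valence 3) → 2 H
  atom 2: C, bond orders sum to 3 (valence 4) → 1 H
  atom 3: C, bond orders sum to 2 (valence 4) → 2 H
  atom 4: C, bond orders sum to 2 (valence 4) → 2 H
  atom 5: C, bond orders sum to 2 (valence 4) → 2 H
  atom 6: C, bond orders sum to 2 (valence 4) → 2 H
  atom 7: O, bond orders sum to 1 (valence 2) → 1 H
  atom 8: C, bond orders sum to 2 (valence 4) → 2 H
  atom 9: C, bond orders sum to 3 (valence 4) → 1 H
  atom 10: F (halogen, monovalent) → 0 H
  atom 11: C, bond orders sum to 4 (valence 4) → 0 H
  atom 12: O, bond orders sum to 2 (valence 2) → 0 H
  atom 13: C, bond orders sum to 2 (valence 4) → 2 H
  atom 14: F (halogen, monovalent) → 0 H
Totals → C:9, H:17, F:2, N:1, O:2.
In Hill order: C9H17F2NO2.

C9H17F2NO2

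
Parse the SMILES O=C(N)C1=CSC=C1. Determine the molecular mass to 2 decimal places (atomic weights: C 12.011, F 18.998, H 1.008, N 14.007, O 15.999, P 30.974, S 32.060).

127.16 g/mol

First, the molecular formula is C5H5NOS (counting implicit H from valence).
  C: 5 × 12.011 = 60.055
  H: 5 × 1.008 = 5.040
  N: 1 × 14.007 = 14.007
  O: 1 × 15.999 = 15.999
  S: 1 × 32.060 = 32.060
Sum: 5×12.011 + 5×1.008 + 1×14.007 + 1×15.999 + 1×32.060 = 127.161 → 127.16 g/mol.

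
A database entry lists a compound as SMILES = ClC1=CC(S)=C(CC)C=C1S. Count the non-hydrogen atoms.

11

Every atom symbol written in the SMILES (organic subset) is one heavy atom; implicit H are not written.
Heavy atoms by element → C:8, Cl:1, S:2.
Total: 11.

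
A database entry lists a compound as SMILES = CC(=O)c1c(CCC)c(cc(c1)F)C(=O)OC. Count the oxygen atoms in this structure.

3

Scan the SMILES for O atoms (remember two-letter symbols like Cl and Br are single atoms).
Oxygen count: 3.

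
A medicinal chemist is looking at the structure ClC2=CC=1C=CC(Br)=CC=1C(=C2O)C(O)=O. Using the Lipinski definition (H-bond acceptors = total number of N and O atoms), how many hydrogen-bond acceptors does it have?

N atoms: 0; O atoms: 3.
Lipinski HBA = 0 + 3 = 3.

3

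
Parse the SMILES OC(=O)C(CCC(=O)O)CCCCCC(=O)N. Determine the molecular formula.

C11H19NO5

Walk through each heavy atom and fill implicit hydrogens from standard valence (C 4, N 3, O 2, S 2, halogen 1):
  atom 1: O, bond orders sum to 1 (valence 2) → 1 H
  atom 2: C, bond orders sum to 4 (valence 4) → 0 H
  atom 3: O, bond orders sum to 2 (valence 2) → 0 H
  atom 4: C, bond orders sum to 3 (valence 4) → 1 H
  atom 5: C, bond orders sum to 2 (valence 4) → 2 H
  atom 6: C, bond orders sum to 2 (valence 4) → 2 H
  atom 7: C, bond orders sum to 4 (valence 4) → 0 H
  atom 8: O, bond orders sum to 2 (valence 2) → 0 H
  atom 9: O, bond orders sum to 1 (valence 2) → 1 H
  atom 10: C, bond orders sum to 2 (valence 4) → 2 H
  atom 11: C, bond orders sum to 2 (valence 4) → 2 H
  atom 12: C, bond orders sum to 2 (valence 4) → 2 H
  atom 13: C, bond orders sum to 2 (valence 4) → 2 H
  atom 14: C, bond orders sum to 2 (valence 4) → 2 H
  atom 15: C, bond orders sum to 4 (valence 4) → 0 H
  atom 16: O, bond orders sum to 2 (valence 2) → 0 H
  atom 17: N, bond orders sum to 1 (valence 3) → 2 H
Totals → C:11, H:19, N:1, O:5.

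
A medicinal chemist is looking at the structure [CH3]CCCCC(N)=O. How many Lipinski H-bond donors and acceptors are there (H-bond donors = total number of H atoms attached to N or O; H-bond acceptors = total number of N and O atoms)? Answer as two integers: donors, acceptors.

Donors: find every N or O and count the H atoms it carries.
  atom 7 (N): bond orders sum to 1 → 2 H
  atom 8 (O): bond orders sum to 2 → 0 H
Lipinski HBD = 2.
Acceptors: N atoms = 1, O atoms = 1 → HBA = 2.

2, 2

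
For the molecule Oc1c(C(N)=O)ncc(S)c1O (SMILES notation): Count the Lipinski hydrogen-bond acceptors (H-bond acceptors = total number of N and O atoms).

N atoms: 2; O atoms: 3.
Lipinski HBA = 2 + 3 = 5.

5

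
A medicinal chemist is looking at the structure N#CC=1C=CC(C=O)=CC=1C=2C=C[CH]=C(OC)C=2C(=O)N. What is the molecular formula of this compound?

C16H12N2O3

Walk through each heavy atom and fill implicit hydrogens from standard valence (C 4, N 3, O 2, S 2, halogen 1):
  atom 1: N, bond orders sum to 3 (valence 3) → 0 H
  atom 2: C, bond orders sum to 4 (valence 4) → 0 H
  atom 3: C, bond orders sum to 4 (valence 4) → 0 H
  atom 4: C, bond orders sum to 3 (valence 4) → 1 H
  atom 5: C, bond orders sum to 3 (valence 4) → 1 H
  atom 6: C, bond orders sum to 4 (valence 4) → 0 H
  atom 7: C, bond orders sum to 3 (valence 4) → 1 H
  atom 8: O, bond orders sum to 2 (valence 2) → 0 H
  atom 9: C, bond orders sum to 3 (valence 4) → 1 H
  atom 10: C, bond orders sum to 4 (valence 4) → 0 H
  atom 11: C, bond orders sum to 4 (valence 4) → 0 H
  atom 12: C, bond orders sum to 3 (valence 4) → 1 H
  atom 13: C, bond orders sum to 3 (valence 4) → 1 H
  atom 14: C with explicit H count 1
  atom 15: C, bond orders sum to 4 (valence 4) → 0 H
  atom 16: O, bond orders sum to 2 (valence 2) → 0 H
  atom 17: C, bond orders sum to 1 (valence 4) → 3 H
  atom 18: C, bond orders sum to 4 (valence 4) → 0 H
  atom 19: C, bond orders sum to 4 (valence 4) → 0 H
  atom 20: O, bond orders sum to 2 (valence 2) → 0 H
  atom 21: N, bond orders sum to 1 (valence 3) → 2 H
Totals → C:16, H:12, N:2, O:3.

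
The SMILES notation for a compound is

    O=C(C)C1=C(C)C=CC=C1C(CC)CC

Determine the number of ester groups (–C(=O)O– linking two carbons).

Scan the SMILES for the ester motif — none present.
Groups that are present: 1 ketone.

0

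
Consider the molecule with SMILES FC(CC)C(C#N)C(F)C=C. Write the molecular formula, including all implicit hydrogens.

C8H11F2N

Walk through each heavy atom and fill implicit hydrogens from standard valence (C 4, N 3, O 2, S 2, halogen 1):
  atom 1: F (halogen, monovalent) → 0 H
  atom 2: C, bond orders sum to 3 (valence 4) → 1 H
  atom 3: C, bond orders sum to 2 (valence 4) → 2 H
  atom 4: C, bond orders sum to 1 (valence 4) → 3 H
  atom 5: C, bond orders sum to 3 (valence 4) → 1 H
  atom 6: C, bond orders sum to 4 (valence 4) → 0 H
  atom 7: N, bond orders sum to 3 (valence 3) → 0 H
  atom 8: C, bond orders sum to 3 (valence 4) → 1 H
  atom 9: F (halogen, monovalent) → 0 H
  atom 10: C, bond orders sum to 3 (valence 4) → 1 H
  atom 11: C, bond orders sum to 2 (valence 4) → 2 H
Totals → C:8, H:11, F:2, N:1.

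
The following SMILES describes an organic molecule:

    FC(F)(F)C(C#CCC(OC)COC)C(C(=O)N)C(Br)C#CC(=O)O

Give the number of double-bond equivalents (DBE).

6

Degree of unsaturation = (number of rings) + (number of π bonds).
Ring closures in the SMILES: 0.
π bonds: 2 double bonds (each 1 DoU), 2 triple bonds (each 2 DoU) → 6 DoU from unsaturation.
Total DoU = 0 + 6 = 6.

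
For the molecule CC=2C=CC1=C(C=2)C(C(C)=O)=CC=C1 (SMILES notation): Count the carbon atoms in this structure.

Count every carbon token in the SMILES (each C, including those in ring-closure positions and inside branches).
Carbon count: 13.

13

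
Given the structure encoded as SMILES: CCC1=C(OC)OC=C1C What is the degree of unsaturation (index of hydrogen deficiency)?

3

Degree of unsaturation = (number of rings) + (number of π bonds).
Ring closures in the SMILES: 1.
π bonds: 2 double bonds (each 1 DoU) → 2 DoU from unsaturation.
Total DoU = 1 + 2 = 3.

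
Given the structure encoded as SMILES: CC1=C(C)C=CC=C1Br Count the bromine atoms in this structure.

1

Scan the SMILES for Br atoms (remember two-letter symbols like Cl and Br are single atoms).
Bromine count: 1.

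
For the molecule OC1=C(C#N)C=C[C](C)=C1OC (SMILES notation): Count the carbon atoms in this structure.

9

Count every carbon token in the SMILES (each C, including those in ring-closure positions and inside branches).
Carbon count: 9.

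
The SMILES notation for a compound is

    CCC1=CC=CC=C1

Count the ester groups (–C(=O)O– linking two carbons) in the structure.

0

Scan the SMILES for the ester motif — none present.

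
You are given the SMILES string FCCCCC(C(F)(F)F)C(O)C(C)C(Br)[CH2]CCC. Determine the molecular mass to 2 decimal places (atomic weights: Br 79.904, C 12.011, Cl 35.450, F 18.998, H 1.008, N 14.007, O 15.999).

365.25 g/mol

First, the molecular formula is C14H25BrF4O (counting implicit H from valence).
  Br: 1 × 79.904 = 79.904
  C: 14 × 12.011 = 168.154
  F: 4 × 18.998 = 75.992
  H: 25 × 1.008 = 25.200
  O: 1 × 15.999 = 15.999
Sum: 1×79.904 + 14×12.011 + 4×18.998 + 25×1.008 + 1×15.999 = 365.249 → 365.25 g/mol.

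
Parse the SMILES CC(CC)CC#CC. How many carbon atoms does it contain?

Count every carbon token in the SMILES (each C, including those in ring-closure positions and inside branches).
Carbon count: 8.

8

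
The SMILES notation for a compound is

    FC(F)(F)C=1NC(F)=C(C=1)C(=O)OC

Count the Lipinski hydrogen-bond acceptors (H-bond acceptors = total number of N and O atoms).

3

N atoms: 1; O atoms: 2.
Lipinski HBA = 1 + 2 = 3.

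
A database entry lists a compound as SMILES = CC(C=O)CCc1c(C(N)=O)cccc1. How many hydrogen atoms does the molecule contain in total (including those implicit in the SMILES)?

Walk through each heavy atom and fill implicit hydrogens from standard valence (C 4, N 3, O 2, S 2, halogen 1); for lowercase aromatic atoms, an aromatic c carries 1 H when it has two neighbours and 0 H with three, and aromatic n carries 0 H:
  atom 1: C, bond orders sum to 1 (valence 4) → 3 H
  atom 2: C, bond orders sum to 3 (valence 4) → 1 H
  atom 3: C, bond orders sum to 3 (valence 4) → 1 H
  atom 4: O, bond orders sum to 2 (valence 2) → 0 H
  atom 5: C, bond orders sum to 2 (valence 4) → 2 H
  atom 6: C, bond orders sum to 2 (valence 4) → 2 H
  atom 7: aromatic c, 3 neighbours → 0 H
  atom 8: aromatic c, 3 neighbours → 0 H
  atom 9: C, bond orders sum to 4 (valence 4) → 0 H
  atom 10: N, bond orders sum to 1 (valence 3) → 2 H
  atom 11: O, bond orders sum to 2 (valence 2) → 0 H
  atom 12: aromatic c, 2 neighbours → 1 H
  atom 13: aromatic c, 2 neighbours → 1 H
  atom 14: aromatic c, 2 neighbours → 1 H
  atom 15: aromatic c, 2 neighbours → 1 H
Total hydrogens: 15.

15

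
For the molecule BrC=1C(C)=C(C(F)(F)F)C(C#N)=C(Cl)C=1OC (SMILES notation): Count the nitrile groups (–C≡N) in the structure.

The nitrile motif appears at heavy-atom position 11 in the SMILES.
Other groups present: 1 ether.
Nitrile count: 1.

1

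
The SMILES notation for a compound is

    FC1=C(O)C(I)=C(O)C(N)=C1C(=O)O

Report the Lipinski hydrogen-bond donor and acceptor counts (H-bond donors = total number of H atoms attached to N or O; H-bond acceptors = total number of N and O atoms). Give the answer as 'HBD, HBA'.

5, 5

Donors: find every N or O and count the H atoms it carries.
  atom 4 (O): bond orders sum to 1 → 1 H
  atom 8 (O): bond orders sum to 1 → 1 H
  atom 10 (N): bond orders sum to 1 → 2 H
  atom 13 (O): bond orders sum to 2 → 0 H
  atom 14 (O): bond orders sum to 1 → 1 H
Lipinski HBD = 5.
Acceptors: N atoms = 1, O atoms = 4 → HBA = 5.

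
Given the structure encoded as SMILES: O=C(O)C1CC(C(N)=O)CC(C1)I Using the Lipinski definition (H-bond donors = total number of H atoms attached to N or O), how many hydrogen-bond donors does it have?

3

Donors: find every N or O and count the H atoms it carries.
  atom 1 (O): bond orders sum to 2 → 0 H
  atom 3 (O): bond orders sum to 1 → 1 H
  atom 8 (N): bond orders sum to 1 → 2 H
  atom 9 (O): bond orders sum to 2 → 0 H
Lipinski HBD = 3.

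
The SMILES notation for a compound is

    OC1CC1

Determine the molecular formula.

C3H6O

Walk through each heavy atom and fill implicit hydrogens from standard valence (C 4, N 3, O 2, S 2, halogen 1):
  atom 1: O, bond orders sum to 1 (valence 2) → 1 H
  atom 2: C, bond orders sum to 3 (valence 4) → 1 H
  atom 3: C, bond orders sum to 2 (valence 4) → 2 H
  atom 4: C, bond orders sum to 2 (valence 4) → 2 H
Totals → C:3, H:6, O:1.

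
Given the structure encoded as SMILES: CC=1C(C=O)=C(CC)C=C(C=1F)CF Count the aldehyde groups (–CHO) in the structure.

The aldehyde motif appears at heavy-atom position 4 in the SMILES.
Aldehyde count: 1.

1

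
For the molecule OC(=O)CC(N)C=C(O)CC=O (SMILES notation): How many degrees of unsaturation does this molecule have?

Degree of unsaturation = (number of rings) + (number of π bonds).
Ring closures in the SMILES: 0.
π bonds: 3 double bonds (each 1 DoU) → 3 DoU from unsaturation.
Total DoU = 0 + 3 = 3.

3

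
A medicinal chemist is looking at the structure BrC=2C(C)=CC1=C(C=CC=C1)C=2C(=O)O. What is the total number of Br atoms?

1

Scan the SMILES for Br atoms (remember two-letter symbols like Cl and Br are single atoms).
Bromine count: 1.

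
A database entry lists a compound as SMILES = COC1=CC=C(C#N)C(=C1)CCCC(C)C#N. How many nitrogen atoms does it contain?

2

Scan the SMILES for N atoms (remember two-letter symbols like Cl and Br are single atoms).
Nitrogen count: 2.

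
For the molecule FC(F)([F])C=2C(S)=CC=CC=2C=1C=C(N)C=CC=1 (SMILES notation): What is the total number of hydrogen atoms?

Walk through each heavy atom and fill implicit hydrogens from standard valence (C 4, N 3, O 2, S 2, halogen 1):
  atom 1: F (halogen, monovalent) → 0 H
  atom 2: C, bond orders sum to 4 (valence 4) → 0 H
  atom 3: F (halogen, monovalent) → 0 H
  atom 4: F with explicit H count 0
  atom 5: C, bond orders sum to 4 (valence 4) → 0 H
  atom 6: C, bond orders sum to 4 (valence 4) → 0 H
  atom 7: S, bond orders sum to 1 (valence 2) → 1 H
  atom 8: C, bond orders sum to 3 (valence 4) → 1 H
  atom 9: C, bond orders sum to 3 (valence 4) → 1 H
  atom 10: C, bond orders sum to 3 (valence 4) → 1 H
  atom 11: C, bond orders sum to 4 (valence 4) → 0 H
  atom 12: C, bond orders sum to 4 (valence 4) → 0 H
  atom 13: C, bond orders sum to 3 (valence 4) → 1 H
  atom 14: C, bond orders sum to 4 (valence 4) → 0 H
  atom 15: N, bond orders sum to 1 (valence 3) → 2 H
  atom 16: C, bond orders sum to 3 (valence 4) → 1 H
  atom 17: C, bond orders sum to 3 (valence 4) → 1 H
  atom 18: C, bond orders sum to 3 (valence 4) → 1 H
Total hydrogens: 10.

10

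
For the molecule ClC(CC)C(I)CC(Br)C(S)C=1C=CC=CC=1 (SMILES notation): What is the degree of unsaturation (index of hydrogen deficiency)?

4

Degree of unsaturation = (number of rings) + (number of π bonds).
Ring closures in the SMILES: 1.
π bonds: 3 double bonds (each 1 DoU) → 3 DoU from unsaturation.
Total DoU = 1 + 3 = 4.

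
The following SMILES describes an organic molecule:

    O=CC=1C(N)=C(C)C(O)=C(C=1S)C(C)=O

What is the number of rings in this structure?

In SMILES, each pair of matching ring-closure digits denotes one ring-closing bond; the number of such bonds equals the number of independent rings.
Ring-closure bonds here: 1.

1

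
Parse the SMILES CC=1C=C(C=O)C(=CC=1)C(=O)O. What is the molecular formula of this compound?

C9H8O3

Walk through each heavy atom and fill implicit hydrogens from standard valence (C 4, N 3, O 2, S 2, halogen 1):
  atom 1: C, bond orders sum to 1 (valence 4) → 3 H
  atom 2: C, bond orders sum to 4 (valence 4) → 0 H
  atom 3: C, bond orders sum to 3 (valence 4) → 1 H
  atom 4: C, bond orders sum to 4 (valence 4) → 0 H
  atom 5: C, bond orders sum to 3 (valence 4) → 1 H
  atom 6: O, bond orders sum to 2 (valence 2) → 0 H
  atom 7: C, bond orders sum to 4 (valence 4) → 0 H
  atom 8: C, bond orders sum to 3 (valence 4) → 1 H
  atom 9: C, bond orders sum to 3 (valence 4) → 1 H
  atom 10: C, bond orders sum to 4 (valence 4) → 0 H
  atom 11: O, bond orders sum to 2 (valence 2) → 0 H
  atom 12: O, bond orders sum to 1 (valence 2) → 1 H
Totals → C:9, H:8, O:3.
In Hill order: C9H8O3.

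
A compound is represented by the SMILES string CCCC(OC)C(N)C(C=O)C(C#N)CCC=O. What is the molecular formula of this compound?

Walk through each heavy atom and fill implicit hydrogens from standard valence (C 4, N 3, O 2, S 2, halogen 1):
  atom 1: C, bond orders sum to 1 (valence 4) → 3 H
  atom 2: C, bond orders sum to 2 (valence 4) → 2 H
  atom 3: C, bond orders sum to 2 (valence 4) → 2 H
  atom 4: C, bond orders sum to 3 (valence 4) → 1 H
  atom 5: O, bond orders sum to 2 (valence 2) → 0 H
  atom 6: C, bond orders sum to 1 (valence 4) → 3 H
  atom 7: C, bond orders sum to 3 (valence 4) → 1 H
  atom 8: N, bond orders sum to 1 (valence 3) → 2 H
  atom 9: C, bond orders sum to 3 (valence 4) → 1 H
  atom 10: C, bond orders sum to 3 (valence 4) → 1 H
  atom 11: O, bond orders sum to 2 (valence 2) → 0 H
  atom 12: C, bond orders sum to 3 (valence 4) → 1 H
  atom 13: C, bond orders sum to 4 (valence 4) → 0 H
  atom 14: N, bond orders sum to 3 (valence 3) → 0 H
  atom 15: C, bond orders sum to 2 (valence 4) → 2 H
  atom 16: C, bond orders sum to 2 (valence 4) → 2 H
  atom 17: C, bond orders sum to 3 (valence 4) → 1 H
  atom 18: O, bond orders sum to 2 (valence 2) → 0 H
Totals → C:13, H:22, N:2, O:3.
In Hill order: C13H22N2O3.

C13H22N2O3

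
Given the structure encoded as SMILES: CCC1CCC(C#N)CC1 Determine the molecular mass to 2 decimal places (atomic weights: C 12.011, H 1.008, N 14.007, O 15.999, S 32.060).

First, the molecular formula is C9H15N (counting implicit H from valence).
  C: 9 × 12.011 = 108.099
  H: 15 × 1.008 = 15.120
  N: 1 × 14.007 = 14.007
Sum: 9×12.011 + 15×1.008 + 1×14.007 = 137.226 → 137.23 g/mol.

137.23 g/mol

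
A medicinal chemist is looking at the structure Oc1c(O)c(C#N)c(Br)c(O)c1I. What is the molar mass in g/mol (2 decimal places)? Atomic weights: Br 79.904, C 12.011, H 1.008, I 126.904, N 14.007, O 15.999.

First, the molecular formula is C7H3BrINO3 (counting implicit H from valence).
  Br: 1 × 79.904 = 79.904
  C: 7 × 12.011 = 84.077
  H: 3 × 1.008 = 3.024
  I: 1 × 126.904 = 126.904
  N: 1 × 14.007 = 14.007
  O: 3 × 15.999 = 47.997
Sum: 1×79.904 + 7×12.011 + 3×1.008 + 1×126.904 + 1×14.007 + 3×15.999 = 355.913 → 355.91 g/mol.

355.91 g/mol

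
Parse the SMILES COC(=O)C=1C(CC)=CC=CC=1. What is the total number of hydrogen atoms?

12

Walk through each heavy atom and fill implicit hydrogens from standard valence (C 4, N 3, O 2, S 2, halogen 1):
  atom 1: C, bond orders sum to 1 (valence 4) → 3 H
  atom 2: O, bond orders sum to 2 (valence 2) → 0 H
  atom 3: C, bond orders sum to 4 (valence 4) → 0 H
  atom 4: O, bond orders sum to 2 (valence 2) → 0 H
  atom 5: C, bond orders sum to 4 (valence 4) → 0 H
  atom 6: C, bond orders sum to 4 (valence 4) → 0 H
  atom 7: C, bond orders sum to 2 (valence 4) → 2 H
  atom 8: C, bond orders sum to 1 (valence 4) → 3 H
  atom 9: C, bond orders sum to 3 (valence 4) → 1 H
  atom 10: C, bond orders sum to 3 (valence 4) → 1 H
  atom 11: C, bond orders sum to 3 (valence 4) → 1 H
  atom 12: C, bond orders sum to 3 (valence 4) → 1 H
Total hydrogens: 12.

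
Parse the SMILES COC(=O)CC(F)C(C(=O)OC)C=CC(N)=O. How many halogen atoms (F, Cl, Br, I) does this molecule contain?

Halogen atoms appear at heavy-atom position 7 (1×F).
Other groups present: 1 alkene, 1 amide, 2 ester.
Halogen count: 1.

1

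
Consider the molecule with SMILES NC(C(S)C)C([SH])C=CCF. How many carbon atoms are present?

Count every carbon token in the SMILES (each C, including those in ring-closure positions and inside branches).
Carbon count: 7.

7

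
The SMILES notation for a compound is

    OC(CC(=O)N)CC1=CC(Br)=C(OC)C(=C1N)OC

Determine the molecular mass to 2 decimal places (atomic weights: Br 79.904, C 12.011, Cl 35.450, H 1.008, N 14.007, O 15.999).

333.18 g/mol

First, the molecular formula is C12H17BrN2O4 (counting implicit H from valence).
  Br: 1 × 79.904 = 79.904
  C: 12 × 12.011 = 144.132
  H: 17 × 1.008 = 17.136
  N: 2 × 14.007 = 28.014
  O: 4 × 15.999 = 63.996
Sum: 1×79.904 + 12×12.011 + 17×1.008 + 2×14.007 + 4×15.999 = 333.182 → 333.18 g/mol.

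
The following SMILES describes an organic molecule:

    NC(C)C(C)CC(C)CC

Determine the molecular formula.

Walk through each heavy atom and fill implicit hydrogens from standard valence (C 4, N 3, O 2, S 2, halogen 1):
  atom 1: N, bond orders sum to 1 (valence 3) → 2 H
  atom 2: C, bond orders sum to 3 (valence 4) → 1 H
  atom 3: C, bond orders sum to 1 (valence 4) → 3 H
  atom 4: C, bond orders sum to 3 (valence 4) → 1 H
  atom 5: C, bond orders sum to 1 (valence 4) → 3 H
  atom 6: C, bond orders sum to 2 (valence 4) → 2 H
  atom 7: C, bond orders sum to 3 (valence 4) → 1 H
  atom 8: C, bond orders sum to 1 (valence 4) → 3 H
  atom 9: C, bond orders sum to 2 (valence 4) → 2 H
  atom 10: C, bond orders sum to 1 (valence 4) → 3 H
Totals → C:9, H:21, N:1.
In Hill order: C9H21N.

C9H21N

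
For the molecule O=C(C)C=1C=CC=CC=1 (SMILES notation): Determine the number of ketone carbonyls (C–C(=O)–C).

The ketone motif appears at heavy-atom position 2 in the SMILES.
Ketone count: 1.

1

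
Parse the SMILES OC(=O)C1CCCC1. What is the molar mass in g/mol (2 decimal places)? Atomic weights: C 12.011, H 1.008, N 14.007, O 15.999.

First, the molecular formula is C6H10O2 (counting implicit H from valence).
  C: 6 × 12.011 = 72.066
  H: 10 × 1.008 = 10.080
  O: 2 × 15.999 = 31.998
Sum: 6×12.011 + 10×1.008 + 2×15.999 = 114.144 → 114.14 g/mol.

114.14 g/mol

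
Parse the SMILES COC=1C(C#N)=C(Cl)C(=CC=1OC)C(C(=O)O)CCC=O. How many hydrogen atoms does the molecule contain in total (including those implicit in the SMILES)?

Walk through each heavy atom and fill implicit hydrogens from standard valence (C 4, N 3, O 2, S 2, halogen 1):
  atom 1: C, bond orders sum to 1 (valence 4) → 3 H
  atom 2: O, bond orders sum to 2 (valence 2) → 0 H
  atom 3: C, bond orders sum to 4 (valence 4) → 0 H
  atom 4: C, bond orders sum to 4 (valence 4) → 0 H
  atom 5: C, bond orders sum to 4 (valence 4) → 0 H
  atom 6: N, bond orders sum to 3 (valence 3) → 0 H
  atom 7: C, bond orders sum to 4 (valence 4) → 0 H
  atom 8: Cl (halogen, monovalent) → 0 H
  atom 9: C, bond orders sum to 4 (valence 4) → 0 H
  atom 10: C, bond orders sum to 3 (valence 4) → 1 H
  atom 11: C, bond orders sum to 4 (valence 4) → 0 H
  atom 12: O, bond orders sum to 2 (valence 2) → 0 H
  atom 13: C, bond orders sum to 1 (valence 4) → 3 H
  atom 14: C, bond orders sum to 3 (valence 4) → 1 H
  atom 15: C, bond orders sum to 4 (valence 4) → 0 H
  atom 16: O, bond orders sum to 2 (valence 2) → 0 H
  atom 17: O, bond orders sum to 1 (valence 2) → 1 H
  atom 18: C, bond orders sum to 2 (valence 4) → 2 H
  atom 19: C, bond orders sum to 2 (valence 4) → 2 H
  atom 20: C, bond orders sum to 3 (valence 4) → 1 H
  atom 21: O, bond orders sum to 2 (valence 2) → 0 H
Total hydrogens: 14.

14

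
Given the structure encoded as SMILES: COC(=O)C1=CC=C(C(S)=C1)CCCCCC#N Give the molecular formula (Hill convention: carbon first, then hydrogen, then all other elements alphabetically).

C14H17NO2S

Walk through each heavy atom and fill implicit hydrogens from standard valence (C 4, N 3, O 2, S 2, halogen 1):
  atom 1: C, bond orders sum to 1 (valence 4) → 3 H
  atom 2: O, bond orders sum to 2 (valence 2) → 0 H
  atom 3: C, bond orders sum to 4 (valence 4) → 0 H
  atom 4: O, bond orders sum to 2 (valence 2) → 0 H
  atom 5: C, bond orders sum to 4 (valence 4) → 0 H
  atom 6: C, bond orders sum to 3 (valence 4) → 1 H
  atom 7: C, bond orders sum to 3 (valence 4) → 1 H
  atom 8: C, bond orders sum to 4 (valence 4) → 0 H
  atom 9: C, bond orders sum to 4 (valence 4) → 0 H
  atom 10: S, bond orders sum to 1 (valence 2) → 1 H
  atom 11: C, bond orders sum to 3 (valence 4) → 1 H
  atom 12: C, bond orders sum to 2 (valence 4) → 2 H
  atom 13: C, bond orders sum to 2 (valence 4) → 2 H
  atom 14: C, bond orders sum to 2 (valence 4) → 2 H
  atom 15: C, bond orders sum to 2 (valence 4) → 2 H
  atom 16: C, bond orders sum to 2 (valence 4) → 2 H
  atom 17: C, bond orders sum to 4 (valence 4) → 0 H
  atom 18: N, bond orders sum to 3 (valence 3) → 0 H
Totals → C:14, H:17, N:1, O:2, S:1.
In Hill order: C14H17NO2S.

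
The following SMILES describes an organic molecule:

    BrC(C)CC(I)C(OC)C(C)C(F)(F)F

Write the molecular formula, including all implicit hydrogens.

Walk through each heavy atom and fill implicit hydrogens from standard valence (C 4, N 3, O 2, S 2, halogen 1):
  atom 1: Br (halogen, monovalent) → 0 H
  atom 2: C, bond orders sum to 3 (valence 4) → 1 H
  atom 3: C, bond orders sum to 1 (valence 4) → 3 H
  atom 4: C, bond orders sum to 2 (valence 4) → 2 H
  atom 5: C, bond orders sum to 3 (valence 4) → 1 H
  atom 6: I (halogen, monovalent) → 0 H
  atom 7: C, bond orders sum to 3 (valence 4) → 1 H
  atom 8: O, bond orders sum to 2 (valence 2) → 0 H
  atom 9: C, bond orders sum to 1 (valence 4) → 3 H
  atom 10: C, bond orders sum to 3 (valence 4) → 1 H
  atom 11: C, bond orders sum to 1 (valence 4) → 3 H
  atom 12: C, bond orders sum to 4 (valence 4) → 0 H
  atom 13: F (halogen, monovalent) → 0 H
  atom 14: F (halogen, monovalent) → 0 H
  atom 15: F (halogen, monovalent) → 0 H
Totals → C:9, H:15, Br:1, F:3, I:1, O:1.
In Hill order: C9H15BrF3IO.

C9H15BrF3IO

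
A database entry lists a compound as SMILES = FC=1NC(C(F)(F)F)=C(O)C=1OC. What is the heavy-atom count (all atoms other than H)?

13

Every atom symbol written in the SMILES (organic subset) is one heavy atom; implicit H are not written.
Heavy atoms by element → C:6, F:4, N:1, O:2.
Total: 13.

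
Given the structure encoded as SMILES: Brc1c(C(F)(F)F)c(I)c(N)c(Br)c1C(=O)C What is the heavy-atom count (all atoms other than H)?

17

Every atom symbol written in the SMILES (organic subset) is one heavy atom; implicit H are not written.
Heavy atoms by element → Br:2, C:9, F:3, I:1, N:1, O:1.
Total: 17.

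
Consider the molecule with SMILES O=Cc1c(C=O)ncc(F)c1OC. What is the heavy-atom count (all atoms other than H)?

13

Every atom symbol written in the SMILES (organic subset) is one heavy atom; implicit H are not written.
Heavy atoms by element → C:8, F:1, N:1, O:3.
Total: 13.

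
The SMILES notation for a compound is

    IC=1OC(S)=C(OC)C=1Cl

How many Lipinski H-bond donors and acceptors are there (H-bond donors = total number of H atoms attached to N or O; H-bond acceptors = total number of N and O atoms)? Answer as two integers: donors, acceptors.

0, 2

Donors: find every N or O and count the H atoms it carries.
  atom 3 (O): bond orders sum to 2 → 0 H
  atom 7 (O): bond orders sum to 2 → 0 H
Lipinski HBD = 0.
Acceptors: N atoms = 0, O atoms = 2 → HBA = 2.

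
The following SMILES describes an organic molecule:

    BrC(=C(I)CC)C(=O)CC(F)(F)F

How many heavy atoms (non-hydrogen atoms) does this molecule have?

Every atom symbol written in the SMILES (organic subset) is one heavy atom; implicit H are not written.
Heavy atoms by element → Br:1, C:7, F:3, I:1, O:1.
Total: 13.

13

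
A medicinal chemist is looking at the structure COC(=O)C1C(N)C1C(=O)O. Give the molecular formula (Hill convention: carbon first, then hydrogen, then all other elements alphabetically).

C6H9NO4

Walk through each heavy atom and fill implicit hydrogens from standard valence (C 4, N 3, O 2, S 2, halogen 1):
  atom 1: C, bond orders sum to 1 (valence 4) → 3 H
  atom 2: O, bond orders sum to 2 (valence 2) → 0 H
  atom 3: C, bond orders sum to 4 (valence 4) → 0 H
  atom 4: O, bond orders sum to 2 (valence 2) → 0 H
  atom 5: C, bond orders sum to 3 (valence 4) → 1 H
  atom 6: C, bond orders sum to 3 (valence 4) → 1 H
  atom 7: N, bond orders sum to 1 (valence 3) → 2 H
  atom 8: C, bond orders sum to 3 (valence 4) → 1 H
  atom 9: C, bond orders sum to 4 (valence 4) → 0 H
  atom 10: O, bond orders sum to 2 (valence 2) → 0 H
  atom 11: O, bond orders sum to 1 (valence 2) → 1 H
Totals → C:6, H:9, N:1, O:4.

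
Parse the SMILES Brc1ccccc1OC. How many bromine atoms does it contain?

Scan the SMILES for Br atoms (remember two-letter symbols like Cl and Br are single atoms).
Bromine count: 1.

1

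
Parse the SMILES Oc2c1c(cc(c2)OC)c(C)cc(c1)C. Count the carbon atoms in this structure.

Count every carbon token in the SMILES (each C, including those in ring-closure positions and inside branches).
Carbon count: 13.

13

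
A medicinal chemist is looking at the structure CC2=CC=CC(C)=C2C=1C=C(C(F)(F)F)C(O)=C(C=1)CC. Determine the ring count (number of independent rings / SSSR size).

2

In SMILES, each pair of matching ring-closure digits denotes one ring-closing bond; the number of such bonds equals the number of independent rings.
Ring-closure bonds here: 2.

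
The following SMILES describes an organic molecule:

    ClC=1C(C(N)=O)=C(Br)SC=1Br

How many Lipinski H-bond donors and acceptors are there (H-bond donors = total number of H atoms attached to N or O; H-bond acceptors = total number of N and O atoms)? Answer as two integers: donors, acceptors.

2, 2

Donors: find every N or O and count the H atoms it carries.
  atom 5 (N): bond orders sum to 1 → 2 H
  atom 6 (O): bond orders sum to 2 → 0 H
Lipinski HBD = 2.
Acceptors: N atoms = 1, O atoms = 1 → HBA = 2.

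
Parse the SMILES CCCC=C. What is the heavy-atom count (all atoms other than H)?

5

Every atom symbol written in the SMILES (organic subset) is one heavy atom; implicit H are not written.
Heavy atoms by element → C:5.
Total: 5.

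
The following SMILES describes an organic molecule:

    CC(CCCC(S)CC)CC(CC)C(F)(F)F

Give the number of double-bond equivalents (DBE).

Degree of unsaturation = (number of rings) + (number of π bonds).
Ring closures in the SMILES: 0.
π bonds: none → 0 DoU from unsaturation.
Total DoU = 0 + 0 = 0.

0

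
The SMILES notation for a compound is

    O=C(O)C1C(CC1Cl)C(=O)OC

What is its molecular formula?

Walk through each heavy atom and fill implicit hydrogens from standard valence (C 4, N 3, O 2, S 2, halogen 1):
  atom 1: O, bond orders sum to 2 (valence 2) → 0 H
  atom 2: C, bond orders sum to 4 (valence 4) → 0 H
  atom 3: O, bond orders sum to 1 (valence 2) → 1 H
  atom 4: C, bond orders sum to 3 (valence 4) → 1 H
  atom 5: C, bond orders sum to 3 (valence 4) → 1 H
  atom 6: C, bond orders sum to 2 (valence 4) → 2 H
  atom 7: C, bond orders sum to 3 (valence 4) → 1 H
  atom 8: Cl (halogen, monovalent) → 0 H
  atom 9: C, bond orders sum to 4 (valence 4) → 0 H
  atom 10: O, bond orders sum to 2 (valence 2) → 0 H
  atom 11: O, bond orders sum to 2 (valence 2) → 0 H
  atom 12: C, bond orders sum to 1 (valence 4) → 3 H
Totals → C:7, H:9, Cl:1, O:4.

C7H9ClO4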